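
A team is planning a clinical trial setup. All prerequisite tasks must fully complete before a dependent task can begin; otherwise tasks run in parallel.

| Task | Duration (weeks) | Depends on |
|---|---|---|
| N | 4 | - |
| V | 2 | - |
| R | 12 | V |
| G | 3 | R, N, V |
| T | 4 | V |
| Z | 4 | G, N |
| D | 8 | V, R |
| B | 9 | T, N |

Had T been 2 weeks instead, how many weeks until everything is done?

22

Actual critical path: V→R→D = 2+12+8 = 22 ⇒ 22 weeks.
The longest path through T is only 15 weeks, so T has float 7.
The critical path is still V→R→D; finish is now 22 weeks.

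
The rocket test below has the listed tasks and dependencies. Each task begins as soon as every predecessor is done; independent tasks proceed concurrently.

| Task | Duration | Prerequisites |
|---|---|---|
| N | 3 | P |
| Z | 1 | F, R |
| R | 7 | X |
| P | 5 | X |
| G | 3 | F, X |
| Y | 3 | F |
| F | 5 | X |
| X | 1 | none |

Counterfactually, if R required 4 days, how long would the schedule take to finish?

9

The binding path is X→R→Z = 1+7+1 = 9; finish at 9 days.
R lies on that path, so at 4 days the path becomes 6 days.
The binding chain switches to X→F→G = 1+5+3 = 9; finish 9 days.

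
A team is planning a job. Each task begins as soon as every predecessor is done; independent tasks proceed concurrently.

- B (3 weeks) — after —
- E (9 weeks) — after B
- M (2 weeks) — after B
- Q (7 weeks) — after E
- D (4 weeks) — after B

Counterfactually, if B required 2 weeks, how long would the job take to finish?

18

Baseline: B→E→Q = 3+9+7 = 19 → 19 weeks.
B lies on that path, so at 2 weeks the path becomes 18 weeks.
That remains the longest chain; total 18 weeks.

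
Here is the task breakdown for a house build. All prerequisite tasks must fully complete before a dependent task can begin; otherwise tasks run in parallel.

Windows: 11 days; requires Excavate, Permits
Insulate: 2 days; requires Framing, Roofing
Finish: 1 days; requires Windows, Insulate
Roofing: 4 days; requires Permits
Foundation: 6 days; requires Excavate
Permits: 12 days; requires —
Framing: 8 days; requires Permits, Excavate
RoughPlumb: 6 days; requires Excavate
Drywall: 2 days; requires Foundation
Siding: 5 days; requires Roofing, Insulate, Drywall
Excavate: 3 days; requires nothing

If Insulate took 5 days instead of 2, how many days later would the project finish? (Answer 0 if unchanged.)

Actual critical path: Permits→Framing→Insulate→Siding = 12+8+2+5 = 27 ⇒ 27 days.
Insulate is on the critical path; changing it to 5 makes that path 30 days.
The critical path is still Permits→Framing→Insulate→Siding; finish is now 30 days.
Change in finish: 30 − 27 = +3 days.

3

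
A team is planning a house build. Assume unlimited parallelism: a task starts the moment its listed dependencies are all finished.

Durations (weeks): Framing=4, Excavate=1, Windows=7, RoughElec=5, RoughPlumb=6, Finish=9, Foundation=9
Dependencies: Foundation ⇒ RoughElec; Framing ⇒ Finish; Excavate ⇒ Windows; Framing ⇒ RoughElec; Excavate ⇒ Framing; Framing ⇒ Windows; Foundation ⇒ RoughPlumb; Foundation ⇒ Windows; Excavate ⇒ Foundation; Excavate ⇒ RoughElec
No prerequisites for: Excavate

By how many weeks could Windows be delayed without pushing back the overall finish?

0

Critical path: Excavate→Foundation→Windows = 1+9+7 = 17, so the finish is 17 weeks.
Windows finishes as early as 17 and must finish by 17.
So Windows can slip 17 − 17 = 0 weeks.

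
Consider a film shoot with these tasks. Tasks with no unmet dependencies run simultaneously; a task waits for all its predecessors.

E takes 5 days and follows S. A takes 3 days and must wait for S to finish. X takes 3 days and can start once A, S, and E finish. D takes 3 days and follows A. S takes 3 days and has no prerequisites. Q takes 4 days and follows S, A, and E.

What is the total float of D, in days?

3

The longest chain is S→E→Q = 3+5+4 = 12; overall finish 12 days.
The longest chain containing D totals 9 days.
So D can slip 12 − 9 = 3 days.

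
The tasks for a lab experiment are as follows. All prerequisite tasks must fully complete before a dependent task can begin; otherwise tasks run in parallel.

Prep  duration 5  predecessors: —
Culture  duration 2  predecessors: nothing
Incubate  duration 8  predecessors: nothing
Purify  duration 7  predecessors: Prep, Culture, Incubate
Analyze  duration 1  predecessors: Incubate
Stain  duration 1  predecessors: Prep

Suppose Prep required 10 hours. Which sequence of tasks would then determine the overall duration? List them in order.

Critical path before the change: Incubate→Purify = 8+7 = 15 giving 15 hours.
Prep has 3 hours of float (longest path through it is 12).
New critical path: Prep→Purify = 10+7 = 17 ⇒ 17 hours.

Prep, Purify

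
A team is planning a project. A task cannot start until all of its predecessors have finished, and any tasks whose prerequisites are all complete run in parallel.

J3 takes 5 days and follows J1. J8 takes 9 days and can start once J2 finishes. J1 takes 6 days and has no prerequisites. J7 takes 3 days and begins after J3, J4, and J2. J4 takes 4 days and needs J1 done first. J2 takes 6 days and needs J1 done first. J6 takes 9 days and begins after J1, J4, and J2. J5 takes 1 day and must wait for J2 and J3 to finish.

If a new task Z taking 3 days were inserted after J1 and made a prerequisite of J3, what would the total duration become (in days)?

Originally the project takes 21 days.
With Z inserted, J3 now waits for max(J1, Z).
New critical path: J1→J2→J6 = 6+6+9 = 21 ⇒ 21 days.

21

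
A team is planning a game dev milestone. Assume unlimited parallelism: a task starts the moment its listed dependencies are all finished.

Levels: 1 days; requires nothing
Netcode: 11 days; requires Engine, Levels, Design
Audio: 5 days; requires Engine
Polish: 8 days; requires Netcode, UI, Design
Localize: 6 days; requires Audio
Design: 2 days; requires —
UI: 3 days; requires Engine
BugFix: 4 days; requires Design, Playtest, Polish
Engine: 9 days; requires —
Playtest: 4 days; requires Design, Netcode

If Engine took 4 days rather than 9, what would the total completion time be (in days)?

27

Actual critical path: Engine→Netcode→Polish→BugFix = 9+11+8+4 = 32 ⇒ 32 days.
Engine is on the critical path; changing it to 4 makes that path 27 days.
That remains the longest chain; total 27 days.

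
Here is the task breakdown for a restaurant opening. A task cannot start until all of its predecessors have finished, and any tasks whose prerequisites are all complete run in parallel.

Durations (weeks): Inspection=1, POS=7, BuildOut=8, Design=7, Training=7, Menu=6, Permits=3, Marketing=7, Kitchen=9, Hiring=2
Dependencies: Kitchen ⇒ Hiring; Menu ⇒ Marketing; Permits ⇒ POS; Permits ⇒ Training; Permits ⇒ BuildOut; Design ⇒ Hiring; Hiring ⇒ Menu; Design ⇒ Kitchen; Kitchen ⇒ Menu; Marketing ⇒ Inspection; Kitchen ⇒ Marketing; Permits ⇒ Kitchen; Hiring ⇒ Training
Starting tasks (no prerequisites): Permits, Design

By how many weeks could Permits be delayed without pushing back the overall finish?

Critical path: Design→Kitchen→Hiring→Menu→Marketing→Inspection = 7+9+2+6+7+1 = 32, so the finish is 32 weeks.
Permits finishes as early as 3 and must finish by 7.
So Permits can slip 7 − 3 = 4 weeks.

4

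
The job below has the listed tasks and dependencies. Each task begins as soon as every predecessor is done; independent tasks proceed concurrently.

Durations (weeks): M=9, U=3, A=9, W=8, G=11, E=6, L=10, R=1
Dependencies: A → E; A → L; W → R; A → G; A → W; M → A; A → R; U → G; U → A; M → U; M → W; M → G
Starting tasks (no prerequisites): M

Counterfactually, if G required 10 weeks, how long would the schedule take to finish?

31

Actual critical path: M→U→A→G = 9+3+9+11 = 32 ⇒ 32 weeks.
G is on the critical path; changing it to 10 makes that path 31 weeks.
The critical path is still M→U→A→G; finish is now 31 weeks.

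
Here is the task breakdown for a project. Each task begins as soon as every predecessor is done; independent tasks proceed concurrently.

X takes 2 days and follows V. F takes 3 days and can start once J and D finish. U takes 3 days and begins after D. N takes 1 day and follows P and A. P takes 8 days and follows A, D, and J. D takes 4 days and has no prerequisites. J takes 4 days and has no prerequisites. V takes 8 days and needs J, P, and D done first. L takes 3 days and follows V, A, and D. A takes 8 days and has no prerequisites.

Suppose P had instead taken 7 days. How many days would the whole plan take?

The binding path is A→P→V→L = 8+8+8+3 = 27; finish at 27 days.
Since P is critical, the -1 change carries straight to that chain (now 26 days).
That remains the longest chain; total 26 days.

26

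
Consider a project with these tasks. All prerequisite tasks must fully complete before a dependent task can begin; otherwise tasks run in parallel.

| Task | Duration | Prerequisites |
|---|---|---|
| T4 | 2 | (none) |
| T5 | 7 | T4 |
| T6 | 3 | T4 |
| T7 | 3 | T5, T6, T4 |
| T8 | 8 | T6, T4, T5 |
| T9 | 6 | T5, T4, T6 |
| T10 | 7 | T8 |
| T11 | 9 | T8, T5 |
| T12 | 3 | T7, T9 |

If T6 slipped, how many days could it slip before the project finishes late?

4

The longest chain is T4→T5→T8→T11 = 2+7+8+9 = 26; overall finish 26 days.
Longest path through T6: 22 days (earliest finish 5, latest finish 9).
So T6 can slip 9 − 5 = 4 days.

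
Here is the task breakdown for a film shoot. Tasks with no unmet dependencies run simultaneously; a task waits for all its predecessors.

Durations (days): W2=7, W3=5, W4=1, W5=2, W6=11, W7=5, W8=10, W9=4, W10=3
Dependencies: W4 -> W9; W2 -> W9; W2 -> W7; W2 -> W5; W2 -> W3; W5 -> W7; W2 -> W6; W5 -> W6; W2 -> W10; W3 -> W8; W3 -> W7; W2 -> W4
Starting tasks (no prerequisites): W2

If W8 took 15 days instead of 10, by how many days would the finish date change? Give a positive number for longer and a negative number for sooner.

As given, the longest chain is W2→W3→W8 = 7+5+10 = 22, so the finish is 22 days.
W8 lies on that path, so at 15 days the path becomes 27 days.
The critical path is still W2→W3→W8; finish is now 27 days.
Change in finish: 27 − 22 = +5 days.

5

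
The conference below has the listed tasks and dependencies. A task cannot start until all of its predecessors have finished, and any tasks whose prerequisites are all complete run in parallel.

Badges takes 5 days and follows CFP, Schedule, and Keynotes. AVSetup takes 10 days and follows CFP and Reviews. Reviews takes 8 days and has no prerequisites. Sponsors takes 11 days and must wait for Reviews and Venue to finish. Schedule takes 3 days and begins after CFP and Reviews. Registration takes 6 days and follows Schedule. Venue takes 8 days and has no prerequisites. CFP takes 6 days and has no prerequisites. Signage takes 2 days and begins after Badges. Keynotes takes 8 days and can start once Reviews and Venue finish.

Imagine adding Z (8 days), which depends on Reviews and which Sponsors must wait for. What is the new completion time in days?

27

Originally the plan takes 23 days.
With Z inserted, Sponsors now waits for max(Reviews, Venue, Z).
New critical path: Reviews→Z→Sponsors = 8+8+11 = 27 ⇒ 27 days.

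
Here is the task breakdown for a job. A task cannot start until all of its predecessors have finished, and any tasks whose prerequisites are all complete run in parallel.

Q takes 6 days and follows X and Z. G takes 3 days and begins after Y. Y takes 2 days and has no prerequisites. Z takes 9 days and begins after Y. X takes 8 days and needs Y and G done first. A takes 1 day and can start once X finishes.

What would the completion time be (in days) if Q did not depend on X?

Before: longest chain Y→G→X→Q = 2+3+8+6 = 19, finish 19.
Without X→Q, Q's earliest start moves from 13 to 11.
After: Y→Z→Q = 2+9+6 = 17 → 17 days.

17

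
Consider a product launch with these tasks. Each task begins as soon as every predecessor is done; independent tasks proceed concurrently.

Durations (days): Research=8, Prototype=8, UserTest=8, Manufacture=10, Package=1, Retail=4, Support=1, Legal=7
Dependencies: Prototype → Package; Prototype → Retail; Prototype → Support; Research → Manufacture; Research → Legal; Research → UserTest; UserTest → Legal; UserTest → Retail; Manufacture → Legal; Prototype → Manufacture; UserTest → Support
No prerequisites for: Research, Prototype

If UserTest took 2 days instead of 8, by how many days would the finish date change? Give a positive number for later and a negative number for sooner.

0

Actual critical path: Research→Manufacture→Legal = 8+10+7 = 25 ⇒ 25 days.
UserTest is off the critical path — its longest chain is 23 days, giving 2 of slack.
No other chain overtakes it, so the finish is 25 days.
Change in finish: 25 − 25 = +0 days.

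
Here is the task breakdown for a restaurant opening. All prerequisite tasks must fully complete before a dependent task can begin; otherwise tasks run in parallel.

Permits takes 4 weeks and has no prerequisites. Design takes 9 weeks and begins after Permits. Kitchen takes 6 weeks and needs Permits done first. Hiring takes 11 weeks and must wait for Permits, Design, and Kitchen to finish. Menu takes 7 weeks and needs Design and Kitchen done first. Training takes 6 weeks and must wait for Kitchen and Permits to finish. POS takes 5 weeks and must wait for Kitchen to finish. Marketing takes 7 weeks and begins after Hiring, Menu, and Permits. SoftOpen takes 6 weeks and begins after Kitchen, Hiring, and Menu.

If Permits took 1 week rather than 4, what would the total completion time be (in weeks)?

28

As given, the longest chain is Permits→Design→Hiring→Marketing = 4+9+11+7 = 31, so the finish is 31 weeks.
Permits is on the critical path; changing it to 1 makes that path 28 weeks.
No other chain overtakes it, so the finish is 28 weeks.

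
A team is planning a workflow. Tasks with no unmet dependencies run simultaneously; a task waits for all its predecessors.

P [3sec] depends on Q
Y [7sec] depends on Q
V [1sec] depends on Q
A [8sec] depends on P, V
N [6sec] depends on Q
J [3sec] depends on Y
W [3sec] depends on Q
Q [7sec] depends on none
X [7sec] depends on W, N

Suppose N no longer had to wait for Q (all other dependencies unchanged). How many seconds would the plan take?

18

With the dependency in place, Q→N→X = 7+6+7 = 20 sets the finish at 20 seconds.
Without Q→N, N's earliest start moves from 7 to 0.
After: Q→P→A = 7+3+8 = 18 → 18 seconds.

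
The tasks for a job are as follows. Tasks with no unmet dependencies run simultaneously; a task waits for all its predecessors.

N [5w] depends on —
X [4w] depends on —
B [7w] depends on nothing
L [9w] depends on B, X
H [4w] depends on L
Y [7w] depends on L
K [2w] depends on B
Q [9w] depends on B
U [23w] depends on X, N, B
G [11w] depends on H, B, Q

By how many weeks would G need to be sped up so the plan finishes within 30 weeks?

1

Current finish: 31 weeks; target: 30.
G is on every critical path, so each week cut from G cuts the finish by one (this holds down to a finish of 30).
Need 31 − 30 = 1 week off G → G becomes 10 weeks, finish becomes 30.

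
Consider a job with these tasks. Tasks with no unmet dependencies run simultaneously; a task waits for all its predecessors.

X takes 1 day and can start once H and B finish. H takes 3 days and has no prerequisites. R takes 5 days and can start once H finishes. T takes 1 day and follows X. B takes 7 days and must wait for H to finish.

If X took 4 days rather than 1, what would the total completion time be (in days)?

As given, the longest chain is H→B→X→T = 3+7+1+1 = 12, so the finish is 12 days.
X is on the critical path; changing it to 4 makes that path 15 days.
The critical path is still H→B→X→T; finish is now 15 days.

15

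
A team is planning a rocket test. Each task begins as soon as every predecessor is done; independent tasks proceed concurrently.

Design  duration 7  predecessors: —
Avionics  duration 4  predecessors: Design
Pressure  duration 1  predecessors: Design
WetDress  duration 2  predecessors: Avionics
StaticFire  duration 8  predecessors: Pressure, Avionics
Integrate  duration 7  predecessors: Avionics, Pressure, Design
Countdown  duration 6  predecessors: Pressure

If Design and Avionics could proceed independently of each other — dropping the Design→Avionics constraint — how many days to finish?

16

Original critical path: Design→Avionics→StaticFire = 7+4+8 = 19 ⇒ 19 days.
Without Design→Avionics, Avionics's earliest start moves from 7 to 0.
New critical path: Design→Pressure→StaticFire = 7+1+8 = 16 ⇒ 16 days.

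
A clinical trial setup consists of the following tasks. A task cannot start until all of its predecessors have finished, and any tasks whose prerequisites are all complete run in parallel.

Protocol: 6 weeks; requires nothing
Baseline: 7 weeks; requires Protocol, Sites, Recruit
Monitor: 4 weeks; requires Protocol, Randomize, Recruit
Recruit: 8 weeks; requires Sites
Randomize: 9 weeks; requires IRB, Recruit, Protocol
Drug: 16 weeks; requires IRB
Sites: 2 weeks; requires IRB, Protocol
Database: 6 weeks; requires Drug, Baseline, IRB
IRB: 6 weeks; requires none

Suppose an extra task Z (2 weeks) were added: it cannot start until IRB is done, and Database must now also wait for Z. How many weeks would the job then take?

Originally the job takes 29 weeks.
With Z inserted, Database now waits for max(Drug, Baseline, IRB, Z).
New critical path: Protocol→Sites→Recruit→Randomize→Monitor = 6+2+8+9+4 = 29 ⇒ 29 weeks.

29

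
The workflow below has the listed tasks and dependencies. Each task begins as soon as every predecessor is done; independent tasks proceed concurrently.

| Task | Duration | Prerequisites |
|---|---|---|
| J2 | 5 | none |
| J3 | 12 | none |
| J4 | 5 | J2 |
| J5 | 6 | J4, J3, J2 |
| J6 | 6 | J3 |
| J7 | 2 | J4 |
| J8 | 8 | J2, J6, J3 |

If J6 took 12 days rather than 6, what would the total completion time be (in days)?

Baseline: J3→J6→J8 = 12+6+8 = 26 → 26 days.
Since J6 is critical, the +6 change carries straight to that chain (now 32 days).
The critical path is still J3→J6→J8; finish is now 32 days.

32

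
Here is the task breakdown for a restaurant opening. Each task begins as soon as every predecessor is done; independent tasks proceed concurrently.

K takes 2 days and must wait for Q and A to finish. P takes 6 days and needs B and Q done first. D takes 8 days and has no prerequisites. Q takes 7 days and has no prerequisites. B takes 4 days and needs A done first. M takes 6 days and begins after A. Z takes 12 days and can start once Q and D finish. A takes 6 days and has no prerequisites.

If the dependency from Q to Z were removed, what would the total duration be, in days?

Original critical path: D→Z = 8+12 = 20 ⇒ 20 days.
Dropping Q→Z doesn't change Z's earliest start (8); another predecessor still binds.
The longest chain is now D→Z = 8+12 = 20, so the job takes 20 days.

20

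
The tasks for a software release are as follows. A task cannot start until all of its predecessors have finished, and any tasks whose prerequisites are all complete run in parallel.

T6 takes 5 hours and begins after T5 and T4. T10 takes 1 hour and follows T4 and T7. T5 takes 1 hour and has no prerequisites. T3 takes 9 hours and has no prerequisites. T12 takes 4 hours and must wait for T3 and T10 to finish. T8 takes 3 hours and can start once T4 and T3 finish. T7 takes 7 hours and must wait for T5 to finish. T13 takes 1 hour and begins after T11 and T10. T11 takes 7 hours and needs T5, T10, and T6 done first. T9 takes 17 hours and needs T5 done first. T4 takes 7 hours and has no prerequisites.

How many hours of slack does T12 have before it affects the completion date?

7

Critical path: T4→T6→T11→T13 = 7+5+7+1 = 20, so the finish is 20 hours.
T12 finishes as early as 13 and must finish by 20.
Float = 20 − 13 = 7.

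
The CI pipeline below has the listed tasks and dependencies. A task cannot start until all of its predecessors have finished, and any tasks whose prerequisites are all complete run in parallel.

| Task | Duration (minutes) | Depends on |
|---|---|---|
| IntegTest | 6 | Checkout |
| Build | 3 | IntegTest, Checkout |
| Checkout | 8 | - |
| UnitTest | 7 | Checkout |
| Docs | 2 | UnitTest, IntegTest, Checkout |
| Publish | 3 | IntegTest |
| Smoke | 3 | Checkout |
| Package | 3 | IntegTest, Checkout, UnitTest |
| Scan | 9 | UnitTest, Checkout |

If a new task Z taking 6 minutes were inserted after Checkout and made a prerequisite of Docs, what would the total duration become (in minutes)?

24

Originally the project takes 24 minutes.
With Z inserted, Docs now waits for max(UnitTest, IntegTest, Checkout, Z).
New critical path: Checkout→UnitTest→Scan = 8+7+9 = 24 ⇒ 24 minutes.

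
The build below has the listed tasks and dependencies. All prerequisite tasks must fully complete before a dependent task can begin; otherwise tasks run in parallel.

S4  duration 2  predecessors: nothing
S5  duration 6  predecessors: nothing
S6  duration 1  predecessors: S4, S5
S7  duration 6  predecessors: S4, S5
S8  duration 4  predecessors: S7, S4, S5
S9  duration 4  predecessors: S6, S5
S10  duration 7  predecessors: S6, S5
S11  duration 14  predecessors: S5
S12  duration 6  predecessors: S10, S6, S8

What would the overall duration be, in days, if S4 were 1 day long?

As given, the longest chain is S5→S7→S8→S12 = 6+6+4+6 = 22, so the finish is 22 days.
S4 is off the critical path — its longest chain is 18 days, giving 4 of slack.
That remains the longest chain; total 22 days.

22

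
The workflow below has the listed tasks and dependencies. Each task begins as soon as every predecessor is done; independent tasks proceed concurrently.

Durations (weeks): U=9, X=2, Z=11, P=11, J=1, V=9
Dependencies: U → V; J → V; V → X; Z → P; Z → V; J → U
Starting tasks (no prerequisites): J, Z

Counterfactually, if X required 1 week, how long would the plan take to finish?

As given, the longest chain is Z→V→X = 11+9+2 = 22, so the finish is 22 weeks.
Since X is critical, the -1 change carries straight to that chain (now 21 weeks).
New critical path: Z→P = 11+11 = 22 ⇒ 22 weeks.

22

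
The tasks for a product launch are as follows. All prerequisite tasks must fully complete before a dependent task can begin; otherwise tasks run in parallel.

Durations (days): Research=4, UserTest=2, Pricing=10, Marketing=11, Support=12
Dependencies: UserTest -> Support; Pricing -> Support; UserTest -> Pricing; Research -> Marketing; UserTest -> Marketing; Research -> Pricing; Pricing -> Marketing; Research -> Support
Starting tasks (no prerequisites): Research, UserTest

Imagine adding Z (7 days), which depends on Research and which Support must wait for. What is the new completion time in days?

Originally the product launch takes 26 days.
With Z inserted, Support now waits for max(Pricing, UserTest, Research, Z).
New critical path: Research→Pricing→Support = 4+10+12 = 26 ⇒ 26 days.

26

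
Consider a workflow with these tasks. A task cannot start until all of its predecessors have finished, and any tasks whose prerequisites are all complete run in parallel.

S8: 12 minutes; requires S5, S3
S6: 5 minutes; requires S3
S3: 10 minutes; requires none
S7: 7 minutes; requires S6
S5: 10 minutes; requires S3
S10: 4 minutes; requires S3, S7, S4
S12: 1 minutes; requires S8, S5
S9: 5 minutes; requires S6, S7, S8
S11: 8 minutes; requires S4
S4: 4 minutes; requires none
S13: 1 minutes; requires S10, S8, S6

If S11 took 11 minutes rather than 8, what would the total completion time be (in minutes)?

The binding path is S3→S5→S8→S9 = 10+10+12+5 = 37; finish at 37 minutes.
The longest path through S11 is only 12 minutes, so S11 has float 25.
No other chain overtakes it, so the finish is 37 minutes.

37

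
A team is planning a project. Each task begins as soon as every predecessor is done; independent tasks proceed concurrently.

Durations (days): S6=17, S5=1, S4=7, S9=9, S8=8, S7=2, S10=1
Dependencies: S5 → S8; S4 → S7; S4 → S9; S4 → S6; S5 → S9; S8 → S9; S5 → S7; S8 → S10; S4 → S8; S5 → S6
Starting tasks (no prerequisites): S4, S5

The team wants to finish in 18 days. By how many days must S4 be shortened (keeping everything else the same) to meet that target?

6

Current finish: 24 days; target: 18.
S4 is on every critical path, so each day cut from S4 cuts the finish by one (this holds down to a finish of 18).
Need 24 − 18 = 6 days off S4 → S4 becomes 1 day, finish becomes 18.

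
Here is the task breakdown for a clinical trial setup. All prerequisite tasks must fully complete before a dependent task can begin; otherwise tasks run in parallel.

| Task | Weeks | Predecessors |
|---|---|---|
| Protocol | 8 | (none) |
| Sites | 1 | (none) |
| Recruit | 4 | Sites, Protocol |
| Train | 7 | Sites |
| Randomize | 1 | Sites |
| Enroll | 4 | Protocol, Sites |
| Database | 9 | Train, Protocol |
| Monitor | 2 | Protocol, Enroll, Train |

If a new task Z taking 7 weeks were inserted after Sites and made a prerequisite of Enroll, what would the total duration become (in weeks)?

Originally the clinical trial setup takes 17 weeks.
With Z inserted, Enroll now waits for max(Protocol, Sites, Z).
New critical path: Protocol→Database = 8+9 = 17 ⇒ 17 weeks.

17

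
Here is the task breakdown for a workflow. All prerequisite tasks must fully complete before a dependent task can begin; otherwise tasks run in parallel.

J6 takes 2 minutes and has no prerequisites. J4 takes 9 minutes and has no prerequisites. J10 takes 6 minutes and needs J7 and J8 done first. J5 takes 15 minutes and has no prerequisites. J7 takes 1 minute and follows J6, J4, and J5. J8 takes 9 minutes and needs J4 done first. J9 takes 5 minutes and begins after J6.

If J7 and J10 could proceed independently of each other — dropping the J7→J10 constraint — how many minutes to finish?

24

With the dependency in place, J4→J8→J10 = 9+9+6 = 24 sets the finish at 24 minutes.
Dropping J7→J10 doesn't change J10's earliest start (18); another predecessor still binds.
The longest chain is now J4→J8→J10 = 9+9+6 = 24, so the schedule takes 24 minutes.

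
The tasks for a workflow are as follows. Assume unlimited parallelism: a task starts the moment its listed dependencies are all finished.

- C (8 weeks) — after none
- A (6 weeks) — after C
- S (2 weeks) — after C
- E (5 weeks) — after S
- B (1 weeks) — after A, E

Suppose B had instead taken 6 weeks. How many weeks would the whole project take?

Baseline: C→S→E→B = 8+2+5+1 = 16 → 16 weeks.
Since B is critical, the +5 change carries straight to that chain (now 21 weeks).
That remains the longest chain; total 21 weeks.

21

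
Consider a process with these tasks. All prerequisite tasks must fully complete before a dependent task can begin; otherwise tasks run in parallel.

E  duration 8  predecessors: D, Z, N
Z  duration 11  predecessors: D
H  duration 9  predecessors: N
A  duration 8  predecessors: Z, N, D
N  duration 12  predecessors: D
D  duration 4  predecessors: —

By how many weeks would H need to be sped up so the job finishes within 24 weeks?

1

Current finish: 25 weeks; target: 24.
H is on every critical path, so each week cut from H cuts the finish by one (this holds down to a finish of 24).
Need 25 − 24 = 1 week off H → H becomes 8 weeks, finish becomes 24.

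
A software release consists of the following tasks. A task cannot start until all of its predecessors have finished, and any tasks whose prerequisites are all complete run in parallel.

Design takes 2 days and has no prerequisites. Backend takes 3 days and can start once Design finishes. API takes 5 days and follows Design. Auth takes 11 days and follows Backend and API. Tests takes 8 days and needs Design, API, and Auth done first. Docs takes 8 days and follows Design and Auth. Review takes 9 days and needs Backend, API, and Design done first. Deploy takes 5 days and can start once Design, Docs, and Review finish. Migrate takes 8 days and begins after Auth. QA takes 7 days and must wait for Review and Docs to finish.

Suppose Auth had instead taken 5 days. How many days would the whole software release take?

27

Baseline: Design→API→Auth→Docs→QA = 2+5+11+8+7 = 33 → 33 days.
Auth is on the critical path; changing it to 5 makes that path 27 days.
The critical path is still Design→API→Auth→Docs→QA; finish is now 27 days.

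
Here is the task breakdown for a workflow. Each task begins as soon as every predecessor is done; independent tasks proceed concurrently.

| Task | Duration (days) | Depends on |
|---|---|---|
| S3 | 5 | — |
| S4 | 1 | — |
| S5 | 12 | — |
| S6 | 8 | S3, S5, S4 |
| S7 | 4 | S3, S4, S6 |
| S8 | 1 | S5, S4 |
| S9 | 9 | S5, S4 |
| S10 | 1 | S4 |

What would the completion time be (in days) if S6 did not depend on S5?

Before: longest chain S5→S6→S7 = 12+8+4 = 24, finish 24.
Without S5→S6, S6's earliest start moves from 12 to 5.
The longest chain is now S5→S9 = 12+9 = 21, so the workflow takes 21 days.

21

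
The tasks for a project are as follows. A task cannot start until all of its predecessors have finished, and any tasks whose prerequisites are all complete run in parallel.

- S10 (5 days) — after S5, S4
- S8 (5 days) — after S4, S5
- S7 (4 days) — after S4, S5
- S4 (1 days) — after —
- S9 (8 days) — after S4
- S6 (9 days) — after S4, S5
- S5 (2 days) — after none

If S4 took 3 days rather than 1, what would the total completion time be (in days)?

Actual critical path: S5→S6 = 2+9 = 11 ⇒ 11 days.
S4 has 1 day of float (longest path through it is 10).
New critical path: S4→S6 = 3+9 = 12 ⇒ 12 days.

12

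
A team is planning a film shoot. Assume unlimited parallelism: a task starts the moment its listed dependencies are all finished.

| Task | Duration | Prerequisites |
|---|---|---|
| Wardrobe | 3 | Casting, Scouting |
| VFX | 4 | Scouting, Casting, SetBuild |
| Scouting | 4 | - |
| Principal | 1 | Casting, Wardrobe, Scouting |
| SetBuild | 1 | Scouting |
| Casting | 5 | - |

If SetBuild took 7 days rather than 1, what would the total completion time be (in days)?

15

Critical path before the change: Scouting→SetBuild→VFX = 4+1+4 = 9 giving 9 days.
Since SetBuild is critical, the +6 change carries straight to that chain (now 15 days).
That remains the longest chain; total 15 days.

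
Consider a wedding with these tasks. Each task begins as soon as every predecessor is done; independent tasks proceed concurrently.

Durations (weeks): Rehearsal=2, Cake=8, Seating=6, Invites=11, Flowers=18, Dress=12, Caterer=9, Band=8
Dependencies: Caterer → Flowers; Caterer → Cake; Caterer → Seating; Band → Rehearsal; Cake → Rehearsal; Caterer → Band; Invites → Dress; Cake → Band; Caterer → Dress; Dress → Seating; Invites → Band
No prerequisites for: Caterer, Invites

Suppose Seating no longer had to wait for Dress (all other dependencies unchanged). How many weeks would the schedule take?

Before: longest chain Invites→Dress→Seating = 11+12+6 = 29, finish 29.
Without Dress→Seating, Seating's earliest start moves from 23 to 9.
After: Caterer→Flowers = 9+18 = 27 → 27 weeks.

27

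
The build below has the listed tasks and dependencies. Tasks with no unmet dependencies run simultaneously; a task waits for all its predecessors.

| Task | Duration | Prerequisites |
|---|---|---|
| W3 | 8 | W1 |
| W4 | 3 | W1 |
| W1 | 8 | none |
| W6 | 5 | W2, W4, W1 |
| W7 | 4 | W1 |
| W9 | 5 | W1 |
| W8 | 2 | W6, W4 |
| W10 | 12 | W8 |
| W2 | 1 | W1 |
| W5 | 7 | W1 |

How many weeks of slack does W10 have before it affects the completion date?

0

W1→W4→W6→W8→W10 = 8+3+5+2+12 = 30 sets the makespan at 30 weeks.
The longest chain containing W10 totals 30 weeks.
Float = 30 − 30 = 0.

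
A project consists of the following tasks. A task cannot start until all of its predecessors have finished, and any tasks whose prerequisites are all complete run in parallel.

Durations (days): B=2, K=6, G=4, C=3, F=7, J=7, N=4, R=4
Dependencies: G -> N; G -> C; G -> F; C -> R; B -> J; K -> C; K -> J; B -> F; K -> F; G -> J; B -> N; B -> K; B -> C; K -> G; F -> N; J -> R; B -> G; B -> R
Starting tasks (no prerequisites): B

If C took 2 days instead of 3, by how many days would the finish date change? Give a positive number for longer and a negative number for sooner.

The binding path is B→K→G→F→N = 2+6+4+7+4 = 23; finish at 23 days.
C has 4 days of float (longest path through it is 19).
That remains the longest chain; total 23 days.
Change in finish: 23 − 23 = +0 days.

0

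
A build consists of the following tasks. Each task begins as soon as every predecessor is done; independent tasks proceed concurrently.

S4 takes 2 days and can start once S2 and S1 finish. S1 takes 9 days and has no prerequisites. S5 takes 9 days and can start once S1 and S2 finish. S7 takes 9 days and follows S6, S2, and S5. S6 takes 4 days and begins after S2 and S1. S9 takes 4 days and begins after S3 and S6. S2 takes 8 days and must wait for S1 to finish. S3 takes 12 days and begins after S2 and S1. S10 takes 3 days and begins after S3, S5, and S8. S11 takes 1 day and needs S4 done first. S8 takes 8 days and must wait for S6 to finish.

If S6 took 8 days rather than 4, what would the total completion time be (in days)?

36

As given, the longest chain is S1→S2→S5→S7 = 9+8+9+9 = 35, so the finish is 35 days.
S6 is off the critical path — its longest chain is 32 days, giving 3 of slack.
Now S1→S2→S6→S8→S10 = 9+8+8+8+3 = 36 is longest, so the finish becomes 36 days.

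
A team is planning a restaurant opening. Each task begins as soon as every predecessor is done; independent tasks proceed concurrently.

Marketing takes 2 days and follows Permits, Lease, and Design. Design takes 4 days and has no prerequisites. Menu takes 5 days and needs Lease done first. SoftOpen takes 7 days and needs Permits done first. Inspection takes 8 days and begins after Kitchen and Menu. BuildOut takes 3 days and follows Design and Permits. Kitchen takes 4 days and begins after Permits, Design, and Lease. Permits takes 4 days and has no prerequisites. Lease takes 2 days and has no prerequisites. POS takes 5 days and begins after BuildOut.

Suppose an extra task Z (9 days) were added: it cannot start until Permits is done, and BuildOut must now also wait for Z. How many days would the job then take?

Originally the job takes 16 days.
With Z inserted, BuildOut now waits for max(Design, Permits, Z).
New critical path: Permits→Z→BuildOut→POS = 4+9+3+5 = 21 ⇒ 21 days.

21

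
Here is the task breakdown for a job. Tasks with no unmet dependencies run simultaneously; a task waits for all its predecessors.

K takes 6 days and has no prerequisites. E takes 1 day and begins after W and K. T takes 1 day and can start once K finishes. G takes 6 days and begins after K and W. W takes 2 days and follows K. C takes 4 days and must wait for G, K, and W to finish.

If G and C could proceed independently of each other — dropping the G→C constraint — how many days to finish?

14

With the dependency in place, K→W→G→C = 6+2+6+4 = 18 sets the finish at 18 days.
Without G→C, C's earliest start moves from 14 to 8.
The longest chain is now K→W→G = 6+2+6 = 14, so the project takes 14 days.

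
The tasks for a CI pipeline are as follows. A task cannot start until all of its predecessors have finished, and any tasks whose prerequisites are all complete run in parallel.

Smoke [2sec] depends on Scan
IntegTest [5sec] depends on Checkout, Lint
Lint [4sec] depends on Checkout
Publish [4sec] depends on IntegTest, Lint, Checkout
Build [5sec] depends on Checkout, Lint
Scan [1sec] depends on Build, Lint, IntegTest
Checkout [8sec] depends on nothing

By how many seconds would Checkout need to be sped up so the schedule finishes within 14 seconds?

Current finish: 21 seconds; target: 14.
Checkout is on every critical path, so each second cut from Checkout cuts the finish by one (this holds down to a finish of 14).
Need 21 − 14 = 7 seconds off Checkout → Checkout becomes 1 second, finish becomes 14.

7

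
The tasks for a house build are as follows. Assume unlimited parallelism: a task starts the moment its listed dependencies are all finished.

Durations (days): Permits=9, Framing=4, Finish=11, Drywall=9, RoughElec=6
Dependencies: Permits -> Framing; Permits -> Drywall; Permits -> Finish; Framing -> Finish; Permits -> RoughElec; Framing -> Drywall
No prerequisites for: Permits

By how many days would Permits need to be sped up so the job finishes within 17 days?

Current finish: 24 days; target: 17.
Permits is on every critical path, so each day cut from Permits cuts the finish by one (this holds down to a finish of 16).
Need 24 − 17 = 7 days off Permits → Permits becomes 2 days, finish becomes 17.

7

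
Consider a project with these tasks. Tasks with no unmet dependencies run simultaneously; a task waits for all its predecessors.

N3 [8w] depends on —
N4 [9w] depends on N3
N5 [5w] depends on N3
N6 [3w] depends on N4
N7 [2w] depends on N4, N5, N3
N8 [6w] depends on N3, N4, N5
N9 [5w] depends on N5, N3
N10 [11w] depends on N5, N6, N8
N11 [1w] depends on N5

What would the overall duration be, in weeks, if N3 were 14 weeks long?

Baseline: N3→N4→N8→N10 = 8+9+6+11 = 34 → 34 weeks.
Since N3 is critical, the +6 change carries straight to that chain (now 40 weeks).
That remains the longest chain; total 40 weeks.

40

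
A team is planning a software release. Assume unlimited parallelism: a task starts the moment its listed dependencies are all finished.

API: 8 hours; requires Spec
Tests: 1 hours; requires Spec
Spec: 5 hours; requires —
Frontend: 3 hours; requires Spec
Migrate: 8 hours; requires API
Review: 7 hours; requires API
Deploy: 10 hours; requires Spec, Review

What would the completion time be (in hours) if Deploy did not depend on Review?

21

Original critical path: Spec→API→Review→Deploy = 5+8+7+10 = 30 ⇒ 30 hours.
Without Review→Deploy, Deploy's earliest start moves from 20 to 5.
The longest chain is now Spec→API→Migrate = 5+8+8 = 21, so the project takes 21 hours.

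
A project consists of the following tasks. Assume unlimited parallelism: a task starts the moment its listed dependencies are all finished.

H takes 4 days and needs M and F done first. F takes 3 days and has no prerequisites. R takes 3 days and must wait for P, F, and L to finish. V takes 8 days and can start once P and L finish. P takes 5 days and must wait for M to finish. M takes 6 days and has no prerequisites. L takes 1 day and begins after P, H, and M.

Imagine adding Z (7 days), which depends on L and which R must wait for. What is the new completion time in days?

22

Originally the schedule takes 20 days.
With Z inserted, R now waits for max(P, F, L, Z).
New critical path: M→P→L→Z→R = 6+5+1+7+3 = 22 ⇒ 22 days.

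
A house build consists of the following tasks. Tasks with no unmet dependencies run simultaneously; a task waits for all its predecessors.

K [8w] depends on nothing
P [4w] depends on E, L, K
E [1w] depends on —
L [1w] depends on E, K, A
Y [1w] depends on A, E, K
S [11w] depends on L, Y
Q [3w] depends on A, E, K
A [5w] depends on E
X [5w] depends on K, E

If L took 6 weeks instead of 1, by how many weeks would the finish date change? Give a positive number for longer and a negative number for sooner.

5

The binding path is K→L→S = 8+1+11 = 20; finish at 20 weeks.
L is on the critical path; changing it to 6 makes that path 25 weeks.
That remains the longest chain; total 25 weeks.
Change in finish: 25 − 20 = +5 weeks.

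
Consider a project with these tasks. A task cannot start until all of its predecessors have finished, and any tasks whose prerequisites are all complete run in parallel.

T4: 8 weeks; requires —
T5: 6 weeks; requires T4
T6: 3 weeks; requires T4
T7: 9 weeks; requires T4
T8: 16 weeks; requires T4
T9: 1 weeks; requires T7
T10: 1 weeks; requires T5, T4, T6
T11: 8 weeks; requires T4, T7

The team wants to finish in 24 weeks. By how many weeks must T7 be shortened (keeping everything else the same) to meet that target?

1

Current finish: 25 weeks; target: 24.
T7 is on every critical path, so each week cut from T7 cuts the finish by one (this holds down to a finish of 24).
Need 25 − 24 = 1 week off T7 → T7 becomes 8 weeks, finish becomes 24.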